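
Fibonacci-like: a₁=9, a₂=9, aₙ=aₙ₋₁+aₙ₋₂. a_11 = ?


Computing iteratively: 9, 9, 18, 27, 45, 72, 117, 189, 306, 495, 801
a_11 = 801

a_11 = 801


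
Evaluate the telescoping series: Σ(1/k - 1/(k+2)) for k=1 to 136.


Telescoping with gap 2: two head and two tail terms survive.
= (1 + 1/2) - (1/137 + 1/138)
= 3/2 - 1/137 - 1/138 = 14042/9453

Sum = 14042/9453


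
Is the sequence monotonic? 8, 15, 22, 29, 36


Differences: 7, 7, 7, 7
All differences > 0 → strictly INCREASING

Monotonically increasing


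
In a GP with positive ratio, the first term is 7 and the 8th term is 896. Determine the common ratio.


r^(n-1) = aₙ/a₁
r^7 = 896/7 = 128
r = 128^(1/7)
= 2

r = 2


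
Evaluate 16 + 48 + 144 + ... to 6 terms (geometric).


Sₙ = 16×(3^6 - 1)/(3 - 1)
= 16×(729 - 1)/2
= 16×728/2
= 5824

S_6 = 5824


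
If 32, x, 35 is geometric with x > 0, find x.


GM = √(32×35) = √1120 = 33.4664

GM = 33.4664


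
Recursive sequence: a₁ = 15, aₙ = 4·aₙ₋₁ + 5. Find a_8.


Computing step by step:
a_1 = 15
a_2 = 65
a_3 = 265
a_4 = 1065
a_5 = 4265
a_6 = 17065
a_7 = 68265
a_8 = 273065


a_8 = 273065


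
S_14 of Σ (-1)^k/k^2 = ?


S = -1 + 1/4 - 1/9 + 1/16 - 1/25 + 1/36 - 1/49 + 1/64 ± ...
= -0.8201
(Full series converges to -π²/12 ≈ -0.8225)

S_14 = -0.8201


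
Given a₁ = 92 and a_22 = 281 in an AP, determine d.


d = (aₙ - a₁)/(n-1)
= (281 - 92)/(22-1)
= 189/21 = 9

d = 9


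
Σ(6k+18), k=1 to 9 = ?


Σ(6k+18) = 6·Σk + 18·n
= 6·45 + 18·9
= 270 + 162 = 432

Σ = 432


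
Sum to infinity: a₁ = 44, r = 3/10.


S∞ = a₁/(1-r) = 44/(1 - 3/10)
= 44/(7/10)
= 440/7

S∞ = 440/7


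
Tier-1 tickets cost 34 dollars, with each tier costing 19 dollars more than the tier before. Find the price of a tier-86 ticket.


aₙ = a₁ + (n-1)d
= 34 + (86-1)×19
= 34 + 1615
= 1649

a_86 = 1649


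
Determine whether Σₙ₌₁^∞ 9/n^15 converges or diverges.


p-series test: Σ c/n^p converges if p > 1, diverges if p ≤ 1 (constant c > 0 doesn't affect convergence).
p = 15
15 > 1 → CONVERGES

Converges (p = 15 > 1)


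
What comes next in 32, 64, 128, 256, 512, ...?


Pattern: powers of 2: 2ⁿ
Terms: 32, 64, 128, 256, 512
Next term = 1024

Next term = 1024


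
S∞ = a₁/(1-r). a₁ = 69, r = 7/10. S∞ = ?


S∞ = a₁/(1-r) = 69/(1 - 7/10)
= 69/(3/10)
= 230

S∞ = 230


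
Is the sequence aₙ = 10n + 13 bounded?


aₙ = 10n + 13 → as n→∞, aₙ→∞
No finite upper bound exists
The sequence is UNBOUNDED

Unbounded (aₙ → ∞ as n → ∞)


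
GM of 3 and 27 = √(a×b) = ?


GM = √(3×27) = √81 = 9

GM = 9


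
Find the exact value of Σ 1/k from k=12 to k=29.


Σₖ₌12^29 1/k = 1/12 + 1/13 + 1/14 + ... + 1/29
= 2193481706497/2329089562800
≈ 0.9418

Sum = 2193481706497/2329089562800 ≈ 0.9418


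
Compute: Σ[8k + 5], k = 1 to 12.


Σ(8k+5) = 8·Σk + 5·n
= 8·78 + 5·12
= 624 + 60 = 684

Σ = 684


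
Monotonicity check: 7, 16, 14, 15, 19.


Differences: 9, -2, 1, 4
Difference at position 1 is +9 (> 0) but position 2 is -2 (< 0) — sequence both rises and falls
→ NOT monotonic

Not monotonic


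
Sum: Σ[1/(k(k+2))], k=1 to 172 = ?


1/(k(k+2)) = (1/2)·(1/k - 1/(k+2)) (partial fractions)
Telescoping: Σ = (1/2)·(1 + 1/2 - 1/173 - 1/174) = 22403/30102

Sum = 22403/30102


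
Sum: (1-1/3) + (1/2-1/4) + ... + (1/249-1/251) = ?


Telescoping with gap 2: two head and two tail terms survive.
= (1 + 1/2) - (1/250 + 1/251)
= 3/2 - 1/250 - 1/251 = 46812/31375

Sum = 46812/31375


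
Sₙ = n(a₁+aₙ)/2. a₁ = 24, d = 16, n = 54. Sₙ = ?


aₙ = 24 + (54-1)×16 = 872
Sₙ = n(a₁+aₙ)/2 = 54×(24+872)/2
= 54×896/2 = 24192

S_54 = 24192


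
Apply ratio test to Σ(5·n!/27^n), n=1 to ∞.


aₙ = 5·n!/27^n
a_{n+1}/aₙ = (n+1)!/27^(n+1) × 27^n/n!  (constant 5 cancels)
= (n+1)/27
L = lim(n→∞) (n+1)/27 = ∞
L > 1 → series DIVERGES

Diverges (ratio test: L = ∞ > 1)


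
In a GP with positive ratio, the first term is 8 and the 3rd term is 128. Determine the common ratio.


r^(n-1) = aₙ/a₁
r^2 = 128/8 = 16
r = 16^(1/2)
= ±4; taking r > 0 gives r = 4

r = 4


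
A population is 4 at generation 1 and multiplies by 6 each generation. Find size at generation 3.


aₙ = a₁·r^(n-1)
= 4×6^2
= 4×36
= 144

a_3 = 144


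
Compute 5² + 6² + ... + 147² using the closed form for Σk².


Σₖ₌5^147 k² = Σₖ₌₁^147 k² − Σₖ₌₁^4 k²
= 147·148·295/6 − 4·5·9/6
= 1069670 − 30 = 1069640

Σk² = 1069640


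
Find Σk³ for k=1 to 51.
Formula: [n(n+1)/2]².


n(n+1)/2 = 51×52/2 = 1326
Σk³ = 1326² = 1758276

Σk³ = 1758276


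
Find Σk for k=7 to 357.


Σₖ₌7^357 k = Σₖ₌₁^357 k − Σₖ₌₁^6 k
= 357·358/2 − 6·7/2
= 63903 − 21 = 63882

Σk = 63882


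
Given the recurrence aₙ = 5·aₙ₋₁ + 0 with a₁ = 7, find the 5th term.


Computing step by step:
a_1 = 7
a_2 = 35
a_3 = 175
a_4 = 875
a_5 = 4375


a_5 = 4375


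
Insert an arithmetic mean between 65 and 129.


AM = (65 + 129)/2 = 194/2 = 97

AM = 97


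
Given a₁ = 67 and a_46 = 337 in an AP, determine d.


d = (aₙ - a₁)/(n-1)
= (337 - 67)/(46-1)
= 270/45 = 6

d = 6


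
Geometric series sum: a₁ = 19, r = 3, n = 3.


Sₙ = 19×(3^3 - 1)/(3 - 1)
= 19×(27 - 1)/2
= 19×26/2
= 247

S_3 = 247


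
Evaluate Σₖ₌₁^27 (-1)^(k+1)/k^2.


S = 1 - 1/4 + 1/9 - 1/16 + 1/25 - 1/36 + 1/49 - 1/64 ± ...
= 0.8231
(Full series converges to +π²/12 ≈ +0.8225)

S_27 = 0.8231


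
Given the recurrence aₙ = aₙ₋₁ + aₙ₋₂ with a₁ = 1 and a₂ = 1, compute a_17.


Computing iteratively: 1, 1, 2, 3, 5, 8, 13, 21, 34, 55, 89, 144, ...
a_17 = 1597

a_17 = 1597


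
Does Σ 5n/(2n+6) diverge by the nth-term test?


lim(n→∞) 5n/(2n+6) = 5/2 = 5/2  (divide numerator and denominator by n)
lim aₙ = 5/2 ≠ 0 → series DIVERGES

Diverges (lim aₙ = 5/2 ≠ 0)


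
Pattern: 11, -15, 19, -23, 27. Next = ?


Pattern: alternating sign, magnitude arithmetic (d=4)
Terms: 11, -15, 19, -23, 27
Next term = -31

Next term = -31


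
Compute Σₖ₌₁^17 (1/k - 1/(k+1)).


Telescoping: adjacent terms cancel.
= 1/1 - 1/18
= 1 - 1/18 = 17/18

Sum = 17/18


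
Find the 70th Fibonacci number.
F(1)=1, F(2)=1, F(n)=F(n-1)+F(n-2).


Fibonacci sequence: 1, 1, 2, 3, 5, 8, 13, 21, 34, 55, 89, ...
F(70) = 190392490709135

F(70) = 190392490709135


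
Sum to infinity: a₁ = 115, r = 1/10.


S∞ = a₁/(1-r) = 115/(1 - 1/10)
= 115/(9/10)
= 1150/9

S∞ = 1150/9


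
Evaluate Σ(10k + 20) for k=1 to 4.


Σ(10k+20) = 10·Σk + 20·n
= 10·10 + 20·4
= 100 + 80 = 180

Σ = 180


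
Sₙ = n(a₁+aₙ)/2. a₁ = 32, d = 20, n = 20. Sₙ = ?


aₙ = 32 + (20-1)×20 = 412
Sₙ = n(a₁+aₙ)/2 = 20×(32+412)/2
= 20×444/2 = 4440

S_20 = 4440


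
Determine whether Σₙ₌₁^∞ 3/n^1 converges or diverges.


p-series test: Σ c/n^p converges if p > 1, diverges if p ≤ 1 (constant c > 0 doesn't affect convergence).
p = 1
1 ≤ 1 → DIVERGES

Diverges (p = 1 ≤ 1)


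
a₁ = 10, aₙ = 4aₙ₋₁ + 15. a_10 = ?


Computing step by step:
a_1 = 10
a_2 = 55
a_3 = 235
a_4 = 955
a_5 = 3835
a_6 = 15355
a_7 = 61435
a_8 = 245755
a_9 = 983035
a_10 = 3932155


a_10 = 3932155


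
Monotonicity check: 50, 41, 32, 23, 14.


Differences: -9, -9, -9, -9
All differences < 0 → strictly DECREASING

Monotonically decreasing


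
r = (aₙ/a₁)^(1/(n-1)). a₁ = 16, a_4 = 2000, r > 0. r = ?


r^(n-1) = aₙ/a₁
r^3 = 2000/16 = 125
r = 125^(1/3)
= 5

r = 5


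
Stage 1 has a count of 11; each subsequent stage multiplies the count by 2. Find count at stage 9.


aₙ = a₁·r^(n-1)
= 11×2^8
= 11×256
= 2816

a_9 = 2816


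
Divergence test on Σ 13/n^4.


lim(n→∞) 13/n^4 = 0
lim aₙ = 0 → nth-term test is INCONCLUSIVE
(Need other tests; this is actually a convergent p-series with p=4 > 1)

Inconclusive (lim aₙ = 0; need another test)


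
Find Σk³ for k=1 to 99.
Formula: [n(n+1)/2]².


n(n+1)/2 = 99×100/2 = 4950
Σk³ = 4950² = 24502500

Σk³ = 24502500


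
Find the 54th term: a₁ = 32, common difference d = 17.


aₙ = a₁ + (n-1)d
= 32 + (54-1)×17
= 32 + 901
= 933

a_54 = 933


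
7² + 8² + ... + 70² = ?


Σₖ₌7^70 k² = Σₖ₌₁^70 k² − Σₖ₌₁^6 k²
= 70·71·141/6 − 6·7·13/6
= 116795 − 91 = 116704

Σk² = 116704


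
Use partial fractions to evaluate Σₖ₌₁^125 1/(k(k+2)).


1/(k(k+2)) = (1/2)·(1/k - 1/(k+2)) (partial fractions)
Telescoping: Σ = (1/2)·(1 + 1/2 - 1/126 - 1/127) = 11875/16002

Sum = 11875/16002


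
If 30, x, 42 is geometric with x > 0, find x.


GM = √(30×42) = √1260 = 35.4965

GM = 35.4965


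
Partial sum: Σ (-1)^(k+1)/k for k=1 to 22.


S = 1 - 1/2 + 1/3 - 1/4 + 1/5 - 1/6 + 1/7 - 1/8 ± ...
= 0.6709
(Full series converges to +ln(2) ≈ +0.6931)

S_22 = 0.6709


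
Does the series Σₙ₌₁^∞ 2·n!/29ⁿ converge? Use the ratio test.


aₙ = 2·n!/29^n
a_{n+1}/aₙ = (n+1)!/29^(n+1) × 29^n/n!  (constant 2 cancels)
= (n+1)/29
L = lim(n→∞) (n+1)/29 = ∞
L > 1 → series DIVERGES

Diverges (ratio test: L = ∞ > 1)


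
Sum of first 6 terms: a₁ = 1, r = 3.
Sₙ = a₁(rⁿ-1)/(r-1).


Sₙ = 1×(3^6 - 1)/(3 - 1)
= 1×(729 - 1)/2
= 1×728/2
= 364

S_6 = 364


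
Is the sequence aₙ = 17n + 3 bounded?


aₙ = 17n + 3 → as n→∞, aₙ→∞
No finite upper bound exists
The sequence is UNBOUNDED

Unbounded (aₙ → ∞ as n → ∞)


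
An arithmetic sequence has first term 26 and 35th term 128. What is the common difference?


d = (aₙ - a₁)/(n-1)
= (128 - 26)/(35-1)
= 102/34 = 3

d = 3


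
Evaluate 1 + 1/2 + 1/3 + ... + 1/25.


H_25 = 1/1 + 1/2 + 1/3 + ... + 1/25
= 34052522467/8923714800
≈ 3.816

H_25 = 34052522467/8923714800 ≈ 3.816


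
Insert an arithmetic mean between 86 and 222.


AM = (86 + 222)/2 = 308/2 = 154

AM = 154


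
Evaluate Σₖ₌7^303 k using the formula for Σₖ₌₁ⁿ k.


Σₖ₌7^303 k = Σₖ₌₁^303 k − Σₖ₌₁^6 k
= 303·304/2 − 6·7/2
= 46056 − 21 = 46035

Σk = 46035


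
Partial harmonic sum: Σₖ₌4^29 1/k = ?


Σₖ₌4^29 1/k = 1/4 + 1/5 + 1/6 + ... + 1/29
= 4957048979587/2329089562800
≈ 2.1283

Sum = 4957048979587/2329089562800 ≈ 2.1283


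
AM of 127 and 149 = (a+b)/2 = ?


AM = (127 + 149)/2 = 276/2 = 138

AM = 138


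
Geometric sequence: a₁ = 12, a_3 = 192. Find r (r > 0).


r^(n-1) = aₙ/a₁
r^2 = 192/12 = 16
r = 16^(1/2)
= ±4; taking r > 0 gives r = 4

r = 4


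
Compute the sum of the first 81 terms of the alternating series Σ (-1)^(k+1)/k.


S = 1 - 1/2 + 1/3 - 1/4 + 1/5 - 1/6 + 1/7 - 1/8 ± ...
= 0.6993
(Full series converges to +ln(2) ≈ +0.6931)

S_81 = 0.6993


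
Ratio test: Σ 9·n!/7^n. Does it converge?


aₙ = 9·n!/7^n
a_{n+1}/aₙ = (n+1)!/7^(n+1) × 7^n/n!  (constant 9 cancels)
= (n+1)/7
L = lim(n→∞) (n+1)/7 = ∞
L > 1 → series DIVERGES

Diverges (ratio test: L = ∞ > 1)


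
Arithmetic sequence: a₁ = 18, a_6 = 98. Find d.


d = (aₙ - a₁)/(n-1)
= (98 - 18)/(6-1)
= 80/5 = 16

d = 16


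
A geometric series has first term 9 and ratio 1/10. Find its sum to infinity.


S∞ = a₁/(1-r) = 9/(1 - 1/10)
= 9/(9/10)
= 10

S∞ = 10


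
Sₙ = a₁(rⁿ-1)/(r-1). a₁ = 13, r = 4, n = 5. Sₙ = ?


Sₙ = 13×(4^5 - 1)/(4 - 1)
= 13×(1024 - 1)/3
= 13×1023/3
= 4433

S_5 = 4433


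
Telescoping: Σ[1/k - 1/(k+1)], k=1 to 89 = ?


Telescoping: adjacent terms cancel.
= 1/1 - 1/90
= 1 - 1/90 = 89/90

Sum = 89/90


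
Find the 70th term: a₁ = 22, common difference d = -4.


aₙ = a₁ + (n-1)d
= 22 + (70-1)×-4
= 22 - 276
= -254

a_70 = -254


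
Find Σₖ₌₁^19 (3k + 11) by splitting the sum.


Σ(3k+11) = 3·Σk + 11·n
= 3·190 + 11·19
= 570 + 209 = 779

Σ = 779


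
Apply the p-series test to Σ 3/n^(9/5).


p-series test: Σ c/n^p converges if p > 1, diverges if p ≤ 1 (constant c > 0 doesn't affect convergence).
p = 9/5
9/5 > 1 → CONVERGES

Converges (p = 9/5 > 1)


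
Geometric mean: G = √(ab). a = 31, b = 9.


GM = √(31×9) = √279 = 16.7033

GM = 16.7033


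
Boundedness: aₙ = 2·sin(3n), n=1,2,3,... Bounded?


For all n, -1 ≤ sin(3n) ≤ 1, so -2 ≤ 2·sin(3n) ≤ 2
Lower bound: -2, Upper bound: 2
The sequence IS bounded

Bounded (-2 ≤ aₙ ≤ 2)


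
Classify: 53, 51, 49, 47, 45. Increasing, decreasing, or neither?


Differences: -2, -2, -2, -2
All differences < 0 → strictly DECREASING

Monotonically decreasing


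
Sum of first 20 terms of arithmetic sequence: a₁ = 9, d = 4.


aₙ = 9 + (20-1)×4 = 85
Sₙ = n(a₁+aₙ)/2 = 20×(9+85)/2
= 20×94/2 = 940

S_20 = 940


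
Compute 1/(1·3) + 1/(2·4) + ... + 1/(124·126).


1/(k(k+2)) = (1/2)·(1/k - 1/(k+2)) (partial fractions)
Telescoping: Σ = (1/2)·(1 + 1/2 - 1/125 - 1/126) = 11687/15750

Sum = 11687/15750


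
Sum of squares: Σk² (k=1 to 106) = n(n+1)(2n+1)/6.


n = 106
n(n+1)(2n+1)/6 = 106×107×213/6
= 2415846/6 = 402641

Σk² = 402641


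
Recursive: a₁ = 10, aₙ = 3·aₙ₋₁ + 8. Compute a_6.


Computing step by step:
a_1 = 10
a_2 = 38
a_3 = 122
a_4 = 374
a_5 = 1130
a_6 = 3398


a_6 = 3398


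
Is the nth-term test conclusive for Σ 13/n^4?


lim(n→∞) 13/n^4 = 0
lim aₙ = 0 → nth-term test is INCONCLUSIVE
(Need other tests; this is actually a convergent p-series with p=4 > 1)

Inconclusive (lim aₙ = 0; need another test)


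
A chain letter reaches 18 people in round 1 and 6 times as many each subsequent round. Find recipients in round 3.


aₙ = a₁·r^(n-1)
= 18×6^2
= 18×36
= 648

a_3 = 648


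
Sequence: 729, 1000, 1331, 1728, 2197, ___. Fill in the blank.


Pattern: perfect cubes: n³
Terms: 729, 1000, 1331, 1728, 2197
Next term = 2744

Next term = 2744


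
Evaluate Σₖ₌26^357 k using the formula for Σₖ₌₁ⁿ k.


Σₖ₌26^357 k = Σₖ₌₁^357 k − Σₖ₌₁^25 k
= 357·358/2 − 25·26/2
= 63903 − 325 = 63578

Σk = 63578


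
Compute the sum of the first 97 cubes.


n(n+1)/2 = 97×98/2 = 4753
Σk³ = 4753² = 22591009

Σk³ = 22591009


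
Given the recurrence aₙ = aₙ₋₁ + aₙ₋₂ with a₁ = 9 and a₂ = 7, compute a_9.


Computing iteratively: 9, 7, 16, 23, 39, 62, 101, 163, 264
a_9 = 264

a_9 = 264


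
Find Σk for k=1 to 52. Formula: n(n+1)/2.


n(n+1)/2 = 52×53/2 = 2756/2 = 1378

Σk = 1378


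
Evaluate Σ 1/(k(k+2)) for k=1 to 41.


1/(k(k+2)) = (1/2)·(1/k - 1/(k+2)) (partial fractions)
Telescoping: Σ = (1/2)·(1 + 1/2 - 1/42 - 1/43) = 656/903

Sum = 656/903


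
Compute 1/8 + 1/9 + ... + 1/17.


Σₖ₌8^17 1/k = 1/8 + 1/9 + 1/10 + 1/11 + 1/12 + 1/13 + 1/14 + 1/15 + 1/16 + 1/17
= 2074783/2450448
≈ 0.8467

Sum = 2074783/2450448 ≈ 0.8467


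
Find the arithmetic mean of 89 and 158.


AM = (89 + 158)/2 = 247/2 = 123.5

AM = 123.5


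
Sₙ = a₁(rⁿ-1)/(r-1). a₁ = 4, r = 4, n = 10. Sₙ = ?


Sₙ = 4×(4^10 - 1)/(4 - 1)
= 4×(1048576 - 1)/3
= 4×1048575/3
= 1398100

S_10 = 1398100


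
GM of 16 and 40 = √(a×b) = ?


GM = √(16×40) = √640 = 25.2982

GM = 25.2982


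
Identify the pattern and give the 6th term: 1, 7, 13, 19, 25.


Pattern: arithmetic (d=6)
Terms: 1, 7, 13, 19, 25
Next term = 31

Next term = 31


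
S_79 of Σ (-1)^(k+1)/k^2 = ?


S = 1 - 1/4 + 1/9 - 1/16 + 1/25 - 1/36 + 1/49 - 1/64 ± ...
= 0.8225
(Full series converges to +π²/12 ≈ +0.8225)

S_79 = 0.8225


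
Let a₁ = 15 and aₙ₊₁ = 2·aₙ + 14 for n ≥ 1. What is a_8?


Computing step by step:
a_1 = 15
a_2 = 44
a_3 = 102
a_4 = 218
a_5 = 450
a_6 = 914
a_7 = 1842
a_8 = 3698


a_8 = 3698


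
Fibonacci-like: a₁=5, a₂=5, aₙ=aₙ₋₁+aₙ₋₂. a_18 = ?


Computing iteratively: 5, 5, 10, 15, 25, 40, 65, 105, 170, 275, 445, 720, ...
a_18 = 12920

a_18 = 12920


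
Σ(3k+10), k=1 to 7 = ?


Σ(3k+10) = 3·Σk + 10·n
= 3·28 + 10·7
= 84 + 70 = 154

Σ = 154


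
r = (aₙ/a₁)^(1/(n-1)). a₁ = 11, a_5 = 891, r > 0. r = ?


r^(n-1) = aₙ/a₁
r^4 = 891/11 = 81
r = 81^(1/4)
= ±3; taking r > 0 gives r = 3

r = 3


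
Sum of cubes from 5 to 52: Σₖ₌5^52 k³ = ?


Σₖ₌5^52 k³ = [52·53/2]² − [4·5/2]²
= 1898884 − 100 = 1898784

Σk³ = 1898784


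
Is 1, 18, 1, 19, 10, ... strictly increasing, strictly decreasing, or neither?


Differences: 17, -17, 18, -9
Difference at position 1 is +17 (> 0) but position 2 is -17 (< 0) — sequence both rises and falls
→ NOT monotonic

Not monotonic


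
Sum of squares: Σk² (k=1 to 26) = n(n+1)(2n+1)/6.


n = 26
n(n+1)(2n+1)/6 = 26×27×53/6
= 37206/6 = 6201

Σk² = 6201


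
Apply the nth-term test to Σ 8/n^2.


lim(n→∞) 8/n^2 = 0
lim aₙ = 0 → nth-term test is INCONCLUSIVE
(Need other tests; this is actually a convergent p-series with p=2 > 1)

Inconclusive (lim aₙ = 0; need another test)


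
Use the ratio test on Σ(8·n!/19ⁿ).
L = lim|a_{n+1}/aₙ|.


aₙ = 8·n!/19^n
a_{n+1}/aₙ = (n+1)!/19^(n+1) × 19^n/n!  (constant 8 cancels)
= (n+1)/19
L = lim(n→∞) (n+1)/19 = ∞
L > 1 → series DIVERGES

Diverges (ratio test: L = ∞ > 1)


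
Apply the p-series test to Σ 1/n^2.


p-series test: Σ c/n^p converges if p > 1, diverges if p ≤ 1 (constant c > 0 doesn't affect convergence).
p = 2
2 > 1 → CONVERGES

Converges (p = 2 > 1)


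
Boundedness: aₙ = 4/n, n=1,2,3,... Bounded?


a₁ = 4, a₂ = 4/2, a₃ = 4/3, ...
0 < aₙ ≤ 4 for all n ≥ 1
Lower bound: 0, Upper bound: 4
The sequence IS bounded

Bounded (0 < aₙ ≤ 4)


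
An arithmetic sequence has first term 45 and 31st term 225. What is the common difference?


d = (aₙ - a₁)/(n-1)
= (225 - 45)/(31-1)
= 180/30 = 6

d = 6


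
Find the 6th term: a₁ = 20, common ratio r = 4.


aₙ = a₁·r^(n-1)
= 20×4^5
= 20×1024
= 20480

a_6 = 20480


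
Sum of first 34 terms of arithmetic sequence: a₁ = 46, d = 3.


aₙ = 46 + (34-1)×3 = 145
Sₙ = n(a₁+aₙ)/2 = 34×(46+145)/2
= 34×191/2 = 3247

S_34 = 3247


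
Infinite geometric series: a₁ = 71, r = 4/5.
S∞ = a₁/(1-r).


S∞ = a₁/(1-r) = 71/(1 - 4/5)
= 71/(1/5)
= 355

S∞ = 355


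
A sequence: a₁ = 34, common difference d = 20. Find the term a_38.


aₙ = a₁ + (n-1)d
= 34 + (38-1)×20
= 34 + 740
= 774

a_38 = 774


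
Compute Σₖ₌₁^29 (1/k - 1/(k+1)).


Telescoping: adjacent terms cancel.
= 1/1 - 1/30
= 1 - 1/30 = 29/30

Sum = 29/30


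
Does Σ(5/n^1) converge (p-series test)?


p-series test: Σ c/n^p converges if p > 1, diverges if p ≤ 1 (constant c > 0 doesn't affect convergence).
p = 1
1 ≤ 1 → DIVERGES

Diverges (p = 1 ≤ 1)


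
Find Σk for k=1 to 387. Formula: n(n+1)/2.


n(n+1)/2 = 387×388/2 = 150156/2 = 75078

Σk = 75078


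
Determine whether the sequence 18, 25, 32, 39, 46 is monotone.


Differences: 7, 7, 7, 7
All differences > 0 → strictly INCREASING

Monotonically increasing


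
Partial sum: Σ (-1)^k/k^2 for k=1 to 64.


S = -1 + 1/4 - 1/9 + 1/16 - 1/25 + 1/36 - 1/49 + 1/64 ± ...
= -0.8223
(Full series converges to -π²/12 ≈ -0.8225)

S_64 = -0.8223


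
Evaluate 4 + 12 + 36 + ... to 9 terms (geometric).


Sₙ = 4×(3^9 - 1)/(3 - 1)
= 4×(19683 - 1)/2
= 4×19682/2
= 39364

S_9 = 39364


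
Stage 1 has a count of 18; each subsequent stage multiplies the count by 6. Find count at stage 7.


aₙ = a₁·r^(n-1)
= 18×6^6
= 18×46656
= 839808

a_7 = 839808


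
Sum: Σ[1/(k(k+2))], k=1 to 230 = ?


1/(k(k+2)) = (1/2)·(1/k - 1/(k+2)) (partial fractions)
Telescoping: Σ = (1/2)·(1 + 1/2 - 1/231 - 1/232) = 79925/107184

Sum = 79925/107184


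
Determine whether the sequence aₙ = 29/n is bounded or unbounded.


a₁ = 29, a₂ = 29/2, a₃ = 29/3, ...
0 < aₙ ≤ 29 for all n ≥ 1
Lower bound: 0, Upper bound: 29
The sequence IS bounded

Bounded (0 < aₙ ≤ 29)


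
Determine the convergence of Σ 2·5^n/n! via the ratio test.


aₙ = 2·5^n/n!
a_{n+1}/aₙ = 5^(n+1)/(n+1)! × n!/5^n  (constant 2 cancels)
= 5/(n+1)
L = lim(n→∞) 5/(n+1) = 0
L < 1 → series CONVERGES

Converges (ratio test: L = 0 < 1)


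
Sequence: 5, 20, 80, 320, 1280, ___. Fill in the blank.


Pattern: geometric (r=4)
Terms: 5, 20, 80, 320, 1280
Next term = 5120

Next term = 5120


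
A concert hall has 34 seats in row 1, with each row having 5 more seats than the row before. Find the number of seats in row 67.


aₙ = a₁ + (n-1)d
= 34 + (67-1)×5
= 34 + 330
= 364

a_67 = 364


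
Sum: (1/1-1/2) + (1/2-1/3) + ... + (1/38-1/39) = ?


Telescoping: adjacent terms cancel.
= 1/1 - 1/39
= 1 - 1/39 = 38/39

Sum = 38/39


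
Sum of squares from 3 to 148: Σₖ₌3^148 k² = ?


Σₖ₌3^148 k² = Σₖ₌₁^148 k² − Σₖ₌₁^2 k²
= 148·149·297/6 − 2·3·5/6
= 1091574 − 5 = 1091569

Σk² = 1091569


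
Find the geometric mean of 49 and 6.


GM = √(49×6) = √294 = 17.1464

GM = 17.1464


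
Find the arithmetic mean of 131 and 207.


AM = (131 + 207)/2 = 338/2 = 169

AM = 169


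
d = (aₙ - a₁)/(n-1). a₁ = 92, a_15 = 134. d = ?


d = (aₙ - a₁)/(n-1)
= (134 - 92)/(15-1)
= 42/14 = 3

d = 3


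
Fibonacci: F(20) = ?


Fibonacci sequence: 1, 1, 2, 3, 5, 8, 13, 21, 34, 55, 89, ...
F(20) = 6765

F(20) = 6765


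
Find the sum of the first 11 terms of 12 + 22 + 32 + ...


aₙ = 12 + (11-1)×10 = 112
Sₙ = n(a₁+aₙ)/2 = 11×(12+112)/2
= 11×124/2 = 682

S_11 = 682


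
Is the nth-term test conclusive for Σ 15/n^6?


lim(n→∞) 15/n^6 = 0
lim aₙ = 0 → nth-term test is INCONCLUSIVE
(Need other tests; this is actually a convergent p-series with p=6 > 1)

Inconclusive (lim aₙ = 0; need another test)


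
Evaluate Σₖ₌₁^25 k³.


n(n+1)/2 = 25×26/2 = 325
Σk³ = 325² = 105625

Σk³ = 105625


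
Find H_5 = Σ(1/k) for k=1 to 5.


H_5 = 1/1 + 1/2 + 1/3 + 1/4 + 1/5
= 137/60
≈ 2.2833

H_5 = 137/60 ≈ 2.2833


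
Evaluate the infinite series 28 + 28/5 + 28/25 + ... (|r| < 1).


S∞ = a₁/(1-r) = 28/(1 - 1/5)
= 28/(4/5)
= 35

S∞ = 35


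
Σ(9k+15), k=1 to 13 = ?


Σ(9k+15) = 9·Σk + 15·n
= 9·91 + 15·13
= 819 + 195 = 1014

Σ = 1014


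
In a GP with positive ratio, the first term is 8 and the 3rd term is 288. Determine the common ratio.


r^(n-1) = aₙ/a₁
r^2 = 288/8 = 36
r = 36^(1/2)
= ±6; taking r > 0 gives r = 6

r = 6


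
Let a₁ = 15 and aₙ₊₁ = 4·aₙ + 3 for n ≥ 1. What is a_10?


Computing step by step:
a_1 = 15
a_2 = 63
a_3 = 255
a_4 = 1023
a_5 = 4095
a_6 = 16383
a_7 = 65535
a_8 = 262143
a_9 = 1048575
a_10 = 4194303


a_10 = 4194303


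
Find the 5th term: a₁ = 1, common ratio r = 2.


aₙ = a₁·r^(n-1)
= 1×2^4
= 1×16
= 16

a_5 = 16


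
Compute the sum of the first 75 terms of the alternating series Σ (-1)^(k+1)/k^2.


S = 1 - 1/4 + 1/9 - 1/16 + 1/25 - 1/36 + 1/49 - 1/64 ± ...
= 0.8226
(Full series converges to +π²/12 ≈ +0.8225)

S_75 = 0.8226


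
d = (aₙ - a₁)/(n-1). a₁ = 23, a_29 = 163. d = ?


d = (aₙ - a₁)/(n-1)
= (163 - 23)/(29-1)
= 140/28 = 5

d = 5


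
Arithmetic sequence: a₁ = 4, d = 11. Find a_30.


aₙ = a₁ + (n-1)d
= 4 + (30-1)×11
= 4 + 319
= 323

a_30 = 323


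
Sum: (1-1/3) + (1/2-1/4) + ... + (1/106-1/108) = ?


Telescoping with gap 2: two head and two tail terms survive.
= (1 + 1/2) - (1/107 + 1/108)
= 3/2 - 1/107 - 1/108 = 17119/11556

Sum = 17119/11556


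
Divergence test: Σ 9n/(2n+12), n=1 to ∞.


lim(n→∞) 9n/(2n+12) = 9/2 = 9/2  (divide numerator and denominator by n)
lim aₙ = 9/2 ≠ 0 → series DIVERGES

Diverges (lim aₙ = 9/2 ≠ 0)


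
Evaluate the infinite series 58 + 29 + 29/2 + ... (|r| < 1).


S∞ = a₁/(1-r) = 58/(1 - 1/2)
= 58/(1/2)
= 116

S∞ = 116


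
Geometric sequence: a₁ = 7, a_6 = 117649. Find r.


r^(n-1) = aₙ/a₁
r^5 = 117649/7 = 16807
r = 16807^(1/5)
= 7

r = 7


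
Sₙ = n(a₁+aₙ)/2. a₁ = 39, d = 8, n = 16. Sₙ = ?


aₙ = 39 + (16-1)×8 = 159
Sₙ = n(a₁+aₙ)/2 = 16×(39+159)/2
= 16×198/2 = 1584

S_16 = 1584


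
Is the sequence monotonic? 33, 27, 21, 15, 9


Differences: -6, -6, -6, -6
All differences < 0 → strictly DECREASING

Monotonically decreasing


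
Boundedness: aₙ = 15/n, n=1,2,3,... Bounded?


a₁ = 15, a₂ = 15/2, a₃ = 15/3, ...
0 < aₙ ≤ 15 for all n ≥ 1
Lower bound: 0, Upper bound: 15
The sequence IS bounded

Bounded (0 < aₙ ≤ 15)


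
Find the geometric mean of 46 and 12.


GM = √(46×12) = √552 = 23.4947

GM = 23.4947


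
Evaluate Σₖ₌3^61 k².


Σₖ₌3^61 k² = Σₖ₌₁^61 k² − Σₖ₌₁^2 k²
= 61·62·123/6 − 2·3·5/6
= 77531 − 5 = 77526

Σk² = 77526


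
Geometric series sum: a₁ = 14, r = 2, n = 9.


Sₙ = 14×(2^9 - 1)/(2 - 1)
= 14×(512 - 1)/1
= 14×511/1
= 7154

S_9 = 7154


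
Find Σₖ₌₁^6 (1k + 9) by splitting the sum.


Σ(1k+9) = 1·Σk + 9·n
= 1·21 + 9·6
= 21 + 54 = 75

Σ = 75


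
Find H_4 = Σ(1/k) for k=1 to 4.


H_4 = 1/1 + 1/2 + 1/3 + 1/4
= 25/12
≈ 2.0833

H_4 = 25/12 ≈ 2.0833


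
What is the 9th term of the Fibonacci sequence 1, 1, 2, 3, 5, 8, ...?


Fibonacci sequence: 1, 1, 2, 3, 5, 8, 13, 21, 34
F(9) = 34

F(9) = 34


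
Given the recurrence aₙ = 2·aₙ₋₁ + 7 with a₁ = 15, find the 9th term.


Computing step by step:
a_1 = 15
a_2 = 37
a_3 = 81
a_4 = 169
a_5 = 345
a_6 = 697
a_7 = 1401
a_8 = 2809
a_9 = 5625


a_9 = 5625


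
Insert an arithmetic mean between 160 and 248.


AM = (160 + 248)/2 = 408/2 = 204

AM = 204


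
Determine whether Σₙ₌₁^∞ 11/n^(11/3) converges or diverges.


p-series test: Σ c/n^p converges if p > 1, diverges if p ≤ 1 (constant c > 0 doesn't affect convergence).
p = 11/3
11/3 > 1 → CONVERGES

Converges (p = 11/3 > 1)


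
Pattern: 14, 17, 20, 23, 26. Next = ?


Pattern: arithmetic (d=3)
Terms: 14, 17, 20, 23, 26
Next term = 29

Next term = 29


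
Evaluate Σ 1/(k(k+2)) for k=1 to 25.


1/(k(k+2)) = (1/2)·(1/k - 1/(k+2)) (partial fractions)
Telescoping: Σ = (1/2)·(1 + 1/2 - 1/26 - 1/27) = 250/351

Sum = 250/351


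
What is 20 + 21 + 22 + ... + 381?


Σₖ₌20^381 k = Σₖ₌₁^381 k − Σₖ₌₁^19 k
= 381·382/2 − 19·20/2
= 72771 − 190 = 72581

Σk = 72581


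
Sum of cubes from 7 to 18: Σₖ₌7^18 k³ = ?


Σₖ₌7^18 k³ = [18·19/2]² − [6·7/2]²
= 29241 − 441 = 28800

Σk³ = 28800


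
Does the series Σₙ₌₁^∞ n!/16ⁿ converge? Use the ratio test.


aₙ = n!/16^n
a_{n+1}/aₙ = (n+1)!/16^(n+1) × 16^n/n!
= (n+1)/16
L = lim(n→∞) (n+1)/16 = ∞
L > 1 → series DIVERGES

Diverges (ratio test: L = ∞ > 1)


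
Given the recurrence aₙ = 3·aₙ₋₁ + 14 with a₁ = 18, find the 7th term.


Computing step by step:
a_1 = 18
a_2 = 68
a_3 = 218
a_4 = 668
a_5 = 2018
a_6 = 6068
a_7 = 18218


a_7 = 18218


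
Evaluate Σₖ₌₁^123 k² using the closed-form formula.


n = 123
n(n+1)(2n+1)/6 = 123×124×247/6
= 3767244/6 = 627874

Σk² = 627874


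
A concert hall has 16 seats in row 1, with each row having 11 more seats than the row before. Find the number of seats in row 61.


aₙ = a₁ + (n-1)d
= 16 + (61-1)×11
= 16 + 660
= 676

a_61 = 676


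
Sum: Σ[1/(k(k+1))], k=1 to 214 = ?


1/(k(k+1)) = 1/k - 1/(k+1) (partial fractions)
Telescoping: Σ = 1 - 1/215 = 214/215

Sum = 214/215


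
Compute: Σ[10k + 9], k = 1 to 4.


Σ(10k+9) = 10·Σk + 9·n
= 10·10 + 9·4
= 100 + 36 = 136

Σ = 136


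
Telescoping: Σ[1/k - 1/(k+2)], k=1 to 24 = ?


Telescoping with gap 2: two head and two tail terms survive.
= (1 + 1/2) - (1/25 + 1/26)
= 3/2 - 1/25 - 1/26 = 462/325

Sum = 462/325


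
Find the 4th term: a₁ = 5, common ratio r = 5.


aₙ = a₁·r^(n-1)
= 5×5^3
= 5×125
= 625

a_4 = 625


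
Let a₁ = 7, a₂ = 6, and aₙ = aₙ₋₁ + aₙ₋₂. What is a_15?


Computing iteratively: 7, 6, 13, 19, 32, 51, 83, 134, 217, 351, 568, 919, ...
a_15 = 3893

a_15 = 3893


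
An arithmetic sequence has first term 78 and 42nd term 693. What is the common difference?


d = (aₙ - a₁)/(n-1)
= (693 - 78)/(42-1)
= 615/41 = 15

d = 15


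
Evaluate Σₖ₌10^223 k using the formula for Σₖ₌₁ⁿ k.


Σₖ₌10^223 k = Σₖ₌₁^223 k − Σₖ₌₁^9 k
= 223·224/2 − 9·10/2
= 24976 − 45 = 24931

Σk = 24931


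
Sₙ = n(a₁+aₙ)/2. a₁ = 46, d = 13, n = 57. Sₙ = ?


aₙ = 46 + (57-1)×13 = 774
Sₙ = n(a₁+aₙ)/2 = 57×(46+774)/2
= 57×820/2 = 23370

S_57 = 23370


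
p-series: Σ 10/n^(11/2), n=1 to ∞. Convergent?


p-series test: Σ c/n^p converges if p > 1, diverges if p ≤ 1 (constant c > 0 doesn't affect convergence).
p = 11/2
11/2 > 1 → CONVERGES

Converges (p = 11/2 > 1)


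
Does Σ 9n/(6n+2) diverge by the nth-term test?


lim(n→∞) 9n/(6n+2) = 9/6 = 3/2  (divide numerator and denominator by n)
lim aₙ = 3/2 ≠ 0 → series DIVERGES

Diverges (lim aₙ = 3/2 ≠ 0)


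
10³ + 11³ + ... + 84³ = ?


Σₖ₌10^84 k³ = [84·85/2]² − [9·10/2]²
= 12744900 − 2025 = 12742875

Σk³ = 12742875


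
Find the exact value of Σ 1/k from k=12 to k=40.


Σₖ₌12^40 1/k = 1/12 + 1/13 + 1/14 + ... + 1/40
= 960709218673469/763275922437600
≈ 1.2587

Sum = 960709218673469/763275922437600 ≈ 1.2587


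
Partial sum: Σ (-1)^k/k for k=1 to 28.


S = -1 + 1/2 - 1/3 + 1/4 - 1/5 + 1/6 - 1/7 + 1/8 ± ...
= -0.6756
(Full series converges to -ln(2) ≈ -0.6931)

S_28 = -0.6756


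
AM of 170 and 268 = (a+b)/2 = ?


AM = (170 + 268)/2 = 438/2 = 219

AM = 219


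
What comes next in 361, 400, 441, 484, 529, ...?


Pattern: perfect squares: n²
Terms: 361, 400, 441, 484, 529
Next term = 576

Next term = 576


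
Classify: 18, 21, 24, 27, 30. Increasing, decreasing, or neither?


Differences: 3, 3, 3, 3
All differences > 0 → strictly INCREASING

Monotonically increasing


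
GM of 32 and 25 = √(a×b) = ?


GM = √(32×25) = √800 = 28.2843

GM = 28.2843


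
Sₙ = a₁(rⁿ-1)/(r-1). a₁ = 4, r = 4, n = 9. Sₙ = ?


Sₙ = 4×(4^9 - 1)/(4 - 1)
= 4×(262144 - 1)/3
= 4×262143/3
= 349524

S_9 = 349524


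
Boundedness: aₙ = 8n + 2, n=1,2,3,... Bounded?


aₙ = 8n + 2 → as n→∞, aₙ→∞
No finite upper bound exists
The sequence is UNBOUNDED

Unbounded (aₙ → ∞ as n → ∞)


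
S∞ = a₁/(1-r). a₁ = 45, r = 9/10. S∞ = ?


S∞ = a₁/(1-r) = 45/(1 - 9/10)
= 45/(1/10)
= 450

S∞ = 450


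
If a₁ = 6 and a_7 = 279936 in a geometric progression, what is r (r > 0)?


r^(n-1) = aₙ/a₁
r^6 = 279936/6 = 46656
r = 46656^(1/6)
= ±6; taking r > 0 gives r = 6

r = 6


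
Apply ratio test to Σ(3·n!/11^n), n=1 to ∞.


aₙ = 3·n!/11^n
a_{n+1}/aₙ = (n+1)!/11^(n+1) × 11^n/n!  (constant 3 cancels)
= (n+1)/11
L = lim(n→∞) (n+1)/11 = ∞
L > 1 → series DIVERGES

Diverges (ratio test: L = ∞ > 1)


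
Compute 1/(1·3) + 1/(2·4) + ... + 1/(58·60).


1/(k(k+2)) = (1/2)·(1/k - 1/(k+2)) (partial fractions)
Telescoping: Σ = (1/2)·(1 + 1/2 - 1/59 - 1/60) = 5191/7080

Sum = 5191/7080


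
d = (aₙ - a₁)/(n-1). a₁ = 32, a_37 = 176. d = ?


d = (aₙ - a₁)/(n-1)
= (176 - 32)/(37-1)
= 144/36 = 4

d = 4


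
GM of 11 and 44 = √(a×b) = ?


GM = √(11×44) = √484 = 22

GM = 22


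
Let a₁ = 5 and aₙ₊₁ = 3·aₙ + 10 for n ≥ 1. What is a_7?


Computing step by step:
a_1 = 5
a_2 = 25
a_3 = 85
a_4 = 265
a_5 = 805
a_6 = 2425
a_7 = 7285


a_7 = 7285


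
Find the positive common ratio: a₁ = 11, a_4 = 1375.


r^(n-1) = aₙ/a₁
r^3 = 1375/11 = 125
r = 125^(1/3)
= 5

r = 5


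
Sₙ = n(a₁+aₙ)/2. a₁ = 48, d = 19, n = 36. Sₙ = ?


aₙ = 48 + (36-1)×19 = 713
Sₙ = n(a₁+aₙ)/2 = 36×(48+713)/2
= 36×761/2 = 13698

S_36 = 13698


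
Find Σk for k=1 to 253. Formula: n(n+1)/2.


n(n+1)/2 = 253×254/2 = 64262/2 = 32131

Σk = 32131


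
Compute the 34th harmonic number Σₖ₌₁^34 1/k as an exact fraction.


H_34 = 1/1 + 1/2 + 1/3 + ... + 1/34
= 54062195834749/13127595717600
≈ 4.1182

H_34 = 54062195834749/13127595717600 ≈ 4.1182


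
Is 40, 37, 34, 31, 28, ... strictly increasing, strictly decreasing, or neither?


Differences: -3, -3, -3, -3
All differences < 0 → strictly DECREASING

Monotonically decreasing


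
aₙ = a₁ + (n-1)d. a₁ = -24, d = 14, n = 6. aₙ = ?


aₙ = a₁ + (n-1)d
= -24 + (6-1)×14
= -24 + 70
= 46

a_6 = 46


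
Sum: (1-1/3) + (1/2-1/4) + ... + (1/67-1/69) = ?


Telescoping with gap 2: two head and two tail terms survive.
= (1 + 1/2) - (1/68 + 1/69)
= 3/2 - 1/68 - 1/69 = 6901/4692

Sum = 6901/4692


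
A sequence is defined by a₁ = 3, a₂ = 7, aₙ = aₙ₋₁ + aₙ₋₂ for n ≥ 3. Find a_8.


Computing iteratively: 3, 7, 10, 17, 27, 44, 71, 115
a_8 = 115

a_8 = 115


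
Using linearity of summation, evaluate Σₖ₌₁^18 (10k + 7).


Σ(10k+7) = 10·Σk + 7·n
= 10·171 + 7·18
= 1710 + 126 = 1836

Σ = 1836


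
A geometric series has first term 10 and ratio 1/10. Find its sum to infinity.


S∞ = a₁/(1-r) = 10/(1 - 1/10)
= 10/(9/10)
= 100/9

S∞ = 100/9


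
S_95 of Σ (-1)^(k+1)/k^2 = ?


S = 1 - 1/4 + 1/9 - 1/16 + 1/25 - 1/36 + 1/49 - 1/64 ± ...
= 0.8225
(Full series converges to +π²/12 ≈ +0.8225)

S_95 = 0.8225


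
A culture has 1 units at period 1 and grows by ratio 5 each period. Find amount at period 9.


aₙ = a₁·r^(n-1)
= 1×5^8
= 1×390625
= 390625

a_9 = 390625


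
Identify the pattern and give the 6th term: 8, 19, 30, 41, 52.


Pattern: arithmetic (d=11)
Terms: 8, 19, 30, 41, 52
Next term = 63

Next term = 63


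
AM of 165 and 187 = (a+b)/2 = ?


AM = (165 + 187)/2 = 352/2 = 176

AM = 176


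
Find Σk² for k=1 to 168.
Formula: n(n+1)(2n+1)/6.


n = 168
n(n+1)(2n+1)/6 = 168×169×337/6
= 9568104/6 = 1594684

Σk² = 1594684


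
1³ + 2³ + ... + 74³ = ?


n(n+1)/2 = 74×75/2 = 2775
Σk³ = 2775² = 7700625

Σk³ = 7700625


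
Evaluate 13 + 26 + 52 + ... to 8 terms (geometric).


Sₙ = 13×(2^8 - 1)/(2 - 1)
= 13×(256 - 1)/1
= 13×255/1
= 3315

S_8 = 3315


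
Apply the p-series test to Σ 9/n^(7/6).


p-series test: Σ c/n^p converges if p > 1, diverges if p ≤ 1 (constant c > 0 doesn't affect convergence).
p = 7/6
7/6 > 1 → CONVERGES

Converges (p = 7/6 > 1)


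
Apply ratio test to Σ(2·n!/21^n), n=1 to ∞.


aₙ = 2·n!/21^n
a_{n+1}/aₙ = (n+1)!/21^(n+1) × 21^n/n!  (constant 2 cancels)
= (n+1)/21
L = lim(n→∞) (n+1)/21 = ∞
L > 1 → series DIVERGES

Diverges (ratio test: L = ∞ > 1)


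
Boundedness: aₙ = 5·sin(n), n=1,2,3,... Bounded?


For all n, -1 ≤ sin(n) ≤ 1, so -5 ≤ 5·sin(n) ≤ 5
Lower bound: -5, Upper bound: 5
The sequence IS bounded

Bounded (-5 ≤ aₙ ≤ 5)


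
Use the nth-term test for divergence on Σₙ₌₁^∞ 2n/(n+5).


lim(n→∞) 2n/(n+5) = 2/1 = 2  (divide numerator and denominator by n)
lim aₙ = 2 ≠ 0 → series DIVERGES

Diverges (lim aₙ = 2 ≠ 0)


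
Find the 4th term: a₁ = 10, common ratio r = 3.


aₙ = a₁·r^(n-1)
= 10×3^3
= 10×27
= 270

a_4 = 270


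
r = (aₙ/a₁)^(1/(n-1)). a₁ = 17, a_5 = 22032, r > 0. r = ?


r^(n-1) = aₙ/a₁
r^4 = 22032/17 = 1296
r = 1296^(1/4)
= ±6; taking r > 0 gives r = 6

r = 6


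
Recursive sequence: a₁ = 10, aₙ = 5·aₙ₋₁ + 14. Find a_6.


Computing step by step:
a_1 = 10
a_2 = 64
a_3 = 334
a_4 = 1684
a_5 = 8434
a_6 = 42184


a_6 = 42184


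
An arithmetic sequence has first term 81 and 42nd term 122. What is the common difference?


d = (aₙ - a₁)/(n-1)
= (122 - 81)/(42-1)
= 41/41 = 1

d = 1


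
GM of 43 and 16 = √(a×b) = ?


GM = √(43×16) = √688 = 26.2298

GM = 26.2298


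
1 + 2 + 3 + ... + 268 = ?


n(n+1)/2 = 268×269/2 = 72092/2 = 36046

Σk = 36046


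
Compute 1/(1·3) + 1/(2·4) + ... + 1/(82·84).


1/(k(k+2)) = (1/2)·(1/k - 1/(k+2)) (partial fractions)
Telescoping: Σ = (1/2)·(1 + 1/2 - 1/83 - 1/84) = 10291/13944

Sum = 10291/13944


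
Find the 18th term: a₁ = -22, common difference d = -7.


aₙ = a₁ + (n-1)d
= -22 + (18-1)×-7
= -22 - 119
= -141

a_18 = -141


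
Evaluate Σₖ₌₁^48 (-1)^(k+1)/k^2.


S = 1 - 1/4 + 1/9 - 1/16 + 1/25 - 1/36 + 1/49 - 1/64 ± ...
= 0.8223
(Full series converges to +π²/12 ≈ +0.8225)

S_48 = 0.8223


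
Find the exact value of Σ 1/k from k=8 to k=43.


Σₖ₌8^43 1/k = 1/8 + 1/9 + 1/10 + ... + 1/43
= 1504686277918583399/856326196254765600
≈ 1.7571

Sum = 1504686277918583399/856326196254765600 ≈ 1.7571


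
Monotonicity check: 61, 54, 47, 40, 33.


Differences: -7, -7, -7, -7
All differences < 0 → strictly DECREASING

Monotonically decreasing


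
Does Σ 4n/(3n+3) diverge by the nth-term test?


lim(n→∞) 4n/(3n+3) = 4/3 = 4/3  (divide numerator and denominator by n)
lim aₙ = 4/3 ≠ 0 → series DIVERGES

Diverges (lim aₙ = 4/3 ≠ 0)


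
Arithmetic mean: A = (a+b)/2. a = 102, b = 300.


AM = (102 + 300)/2 = 402/2 = 201

AM = 201


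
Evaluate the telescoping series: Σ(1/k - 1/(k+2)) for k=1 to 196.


Telescoping with gap 2: two head and two tail terms survive.
= (1 + 1/2) - (1/197 + 1/198)
= 3/2 - 1/197 - 1/198 = 29057/19503

Sum = 29057/19503


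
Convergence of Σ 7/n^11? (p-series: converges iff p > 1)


p-series test: Σ c/n^p converges if p > 1, diverges if p ≤ 1 (constant c > 0 doesn't affect convergence).
p = 11
11 > 1 → CONVERGES

Converges (p = 11 > 1)


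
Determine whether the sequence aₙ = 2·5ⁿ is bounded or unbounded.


aₙ = 2·5ⁿ → as n→∞, aₙ→∞ (since base 5 > 1)
No finite upper bound exists
The sequence is UNBOUNDED

Unbounded (aₙ → ∞ as n → ∞)


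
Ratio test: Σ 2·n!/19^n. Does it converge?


aₙ = 2·n!/19^n
a_{n+1}/aₙ = (n+1)!/19^(n+1) × 19^n/n!  (constant 2 cancels)
= (n+1)/19
L = lim(n→∞) (n+1)/19 = ∞
L > 1 → series DIVERGES

Diverges (ratio test: L = ∞ > 1)


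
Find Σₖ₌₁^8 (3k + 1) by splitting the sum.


Σ(3k+1) = 3·Σk + 1·n
= 3·36 + 1·8
= 108 + 8 = 116

Σ = 116


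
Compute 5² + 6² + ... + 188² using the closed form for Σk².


Σₖ₌5^188 k² = Σₖ₌₁^188 k² − Σₖ₌₁^4 k²
= 188·189·377/6 − 4·5·9/6
= 2232594 − 30 = 2232564

Σk² = 2232564


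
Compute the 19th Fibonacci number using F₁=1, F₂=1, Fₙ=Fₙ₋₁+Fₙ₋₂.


Fibonacci sequence: 1, 1, 2, 3, 5, 8, 13, 21, 34, 55, 89, ...
F(19) = 4181

F(19) = 4181


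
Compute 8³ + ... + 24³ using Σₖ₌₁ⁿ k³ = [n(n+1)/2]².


Σₖ₌8^24 k³ = [24·25/2]² − [7·8/2]²
= 90000 − 784 = 89216

Σk³ = 89216


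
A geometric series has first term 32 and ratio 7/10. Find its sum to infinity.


S∞ = a₁/(1-r) = 32/(1 - 7/10)
= 32/(3/10)
= 320/3

S∞ = 320/3


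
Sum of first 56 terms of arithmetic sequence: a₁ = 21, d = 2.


aₙ = 21 + (56-1)×2 = 131
Sₙ = n(a₁+aₙ)/2 = 56×(21+131)/2
= 56×152/2 = 4256

S_56 = 4256
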